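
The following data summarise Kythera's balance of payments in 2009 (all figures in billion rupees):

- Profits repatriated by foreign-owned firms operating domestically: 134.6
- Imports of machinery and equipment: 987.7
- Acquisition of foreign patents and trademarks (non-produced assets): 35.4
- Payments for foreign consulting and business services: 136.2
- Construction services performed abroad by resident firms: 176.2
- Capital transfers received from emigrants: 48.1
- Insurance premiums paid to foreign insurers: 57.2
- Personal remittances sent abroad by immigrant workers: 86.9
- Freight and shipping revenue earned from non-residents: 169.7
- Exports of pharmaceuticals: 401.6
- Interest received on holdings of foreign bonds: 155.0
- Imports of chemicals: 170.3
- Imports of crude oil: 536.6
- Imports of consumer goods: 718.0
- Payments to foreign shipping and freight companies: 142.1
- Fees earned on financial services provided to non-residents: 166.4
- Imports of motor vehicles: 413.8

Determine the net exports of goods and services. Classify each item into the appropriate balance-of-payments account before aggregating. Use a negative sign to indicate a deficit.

Goods: 401.6 - 413.8 - 536.6 - 987.7 - 718.0 - 170.3 = -2424.8
Services: 166.4 - 136.2 + 169.7 - 57.2 + 176.2 - 142.1 = 176.8
Trade balance = -2424.8 + 176.8 = -2248.0
(Excluded from the trade balance — primary income: profits repatriated by foreign-owned firms operating domestically 134.6, interest received on holdings of foreign bonds 155.0; capital account: acquisition of foreign patents and trademarks (non-produced assets) 35.4, capital transfers received from emigrants 48.1; secondary income: personal remittances sent abroad by immigrant workers 86.9.)

-2248.0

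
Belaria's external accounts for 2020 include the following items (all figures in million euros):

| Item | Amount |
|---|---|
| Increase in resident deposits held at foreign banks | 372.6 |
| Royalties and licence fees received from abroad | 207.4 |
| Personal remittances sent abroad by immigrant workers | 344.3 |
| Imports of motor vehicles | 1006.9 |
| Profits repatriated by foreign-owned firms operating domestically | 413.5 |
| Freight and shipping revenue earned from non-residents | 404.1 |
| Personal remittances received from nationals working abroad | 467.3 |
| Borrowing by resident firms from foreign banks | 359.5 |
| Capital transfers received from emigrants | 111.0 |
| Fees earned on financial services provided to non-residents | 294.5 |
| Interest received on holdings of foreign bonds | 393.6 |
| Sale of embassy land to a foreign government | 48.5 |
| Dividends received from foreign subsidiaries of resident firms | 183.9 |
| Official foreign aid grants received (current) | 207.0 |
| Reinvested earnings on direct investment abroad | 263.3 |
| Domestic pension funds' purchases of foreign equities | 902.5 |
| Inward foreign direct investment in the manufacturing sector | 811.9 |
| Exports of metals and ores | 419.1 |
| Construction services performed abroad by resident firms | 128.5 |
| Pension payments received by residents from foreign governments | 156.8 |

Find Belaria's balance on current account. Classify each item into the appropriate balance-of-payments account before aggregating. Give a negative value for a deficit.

1360.8

Goods: 419.1 - 1006.9 = -587.8
Services: 207.4 + 294.5 + 404.1 + 128.5 = 1034.5
Primary income: 263.3 + 393.6 - 413.5 + 183.9 = 427.3
Secondary income: 207.0 + 156.8 - 344.3 + 467.3 = 486.8
Current account = (-587.8) + 1034.5 + 427.3 + 486.8 = 1360.8
(Excluded from the current account — financial account: increase in resident deposits held at foreign banks 372.6, borrowing by resident firms from foreign banks 359.5, domestic pension funds' purchases of foreign equities 902.5, inward foreign direct investment in the manufacturing sector 811.9; capital account: capital transfers received from emigrants 111.0, sale of embassy land to a foreign government 48.5.)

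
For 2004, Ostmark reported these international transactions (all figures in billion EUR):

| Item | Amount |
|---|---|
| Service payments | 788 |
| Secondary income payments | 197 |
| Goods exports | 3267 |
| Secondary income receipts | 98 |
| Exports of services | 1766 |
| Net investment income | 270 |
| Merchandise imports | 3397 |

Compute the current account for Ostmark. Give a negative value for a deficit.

1019

Goods balance = 3267 - 3397 = -130
Services balance = 1766 - 788 = 978
Trade balance (goods + services) = -130 + 978 = 848
Net primary income = 270
Net secondary income = 98 - 197 = -99
Current account = 848 + 270 + (-99) = 1019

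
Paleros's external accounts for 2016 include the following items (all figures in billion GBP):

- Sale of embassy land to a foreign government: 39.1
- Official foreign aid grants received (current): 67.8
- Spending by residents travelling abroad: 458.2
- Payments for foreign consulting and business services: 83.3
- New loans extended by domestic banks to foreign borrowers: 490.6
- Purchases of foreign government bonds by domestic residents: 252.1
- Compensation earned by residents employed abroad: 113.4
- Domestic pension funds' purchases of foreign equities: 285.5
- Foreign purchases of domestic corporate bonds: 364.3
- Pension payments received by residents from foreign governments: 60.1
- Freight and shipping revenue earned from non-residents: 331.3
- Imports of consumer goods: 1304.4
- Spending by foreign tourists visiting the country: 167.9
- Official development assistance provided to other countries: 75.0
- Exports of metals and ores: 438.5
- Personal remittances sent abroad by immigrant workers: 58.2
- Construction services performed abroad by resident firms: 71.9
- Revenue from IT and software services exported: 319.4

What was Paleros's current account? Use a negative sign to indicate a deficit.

-408.8

Goods: 438.5 - 1304.4 = -865.9
Services: -83.3 + 167.9 + 319.4 - 458.2 + 331.3 + 71.9 = 349.0
Primary income: 113.4
Secondary income: -75.0 - 58.2 + 60.1 + 67.8 = -5.3
Current account = (-865.9) + 349.0 + 113.4 + (-5.3) = -408.8
(Excluded from the current account — capital account: sale of embassy land to a foreign government 39.1; financial account: new loans extended by domestic banks to foreign borrowers 490.6, purchases of foreign government bonds by domestic residents 252.1, domestic pension funds' purchases of foreign equities 285.5, foreign purchases of domestic corporate bonds 364.3.)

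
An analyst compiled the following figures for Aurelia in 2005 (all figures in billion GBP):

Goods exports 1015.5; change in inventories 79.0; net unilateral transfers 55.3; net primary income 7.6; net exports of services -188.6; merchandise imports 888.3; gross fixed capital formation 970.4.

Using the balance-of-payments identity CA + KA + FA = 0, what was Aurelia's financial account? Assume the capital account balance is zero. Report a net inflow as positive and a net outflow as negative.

Goods balance = 1015.5 - 888.3 = 127.2
Services balance = -188.6
Trade balance (goods + services) = 127.2 + (-188.6) = -61.4
Net primary income = 7.6
Net secondary income = 55.3
Current account = -61.4 + 7.6 + 55.3 = 1.5
Financial account = -(1.5) = -1.5

-1.5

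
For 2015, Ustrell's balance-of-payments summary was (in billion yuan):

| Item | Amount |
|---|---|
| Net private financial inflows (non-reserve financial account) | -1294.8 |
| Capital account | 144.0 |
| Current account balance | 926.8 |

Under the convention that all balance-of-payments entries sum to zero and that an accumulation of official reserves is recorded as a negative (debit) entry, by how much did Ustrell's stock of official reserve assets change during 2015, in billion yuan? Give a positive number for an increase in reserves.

-224.0

Official reserve transactions balance = -(926.8 + 144.0 + (-1294.8)) = 224.0
An accumulation of reserves is recorded as a debit (negative entry), so the change in the stock of reserves is the negative of that balance.
Change in official reserves = -(224.0) = -224.0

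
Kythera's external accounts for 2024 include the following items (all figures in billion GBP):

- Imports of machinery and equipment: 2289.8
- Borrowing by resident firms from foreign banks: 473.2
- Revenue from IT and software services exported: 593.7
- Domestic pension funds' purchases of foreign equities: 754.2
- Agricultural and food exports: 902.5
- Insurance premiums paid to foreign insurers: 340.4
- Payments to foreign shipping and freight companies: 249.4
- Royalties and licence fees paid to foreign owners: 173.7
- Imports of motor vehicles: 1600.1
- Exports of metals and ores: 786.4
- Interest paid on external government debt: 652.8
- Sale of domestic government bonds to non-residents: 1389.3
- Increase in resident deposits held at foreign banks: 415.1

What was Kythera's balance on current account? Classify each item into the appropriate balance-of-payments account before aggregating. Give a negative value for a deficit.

-3023.6

Goods: -1600.1 + 902.5 - 2289.8 + 786.4 = -2201.0
Services: -249.4 - 173.7 + 593.7 - 340.4 = -169.8
Primary income: -652.8
Current account = (-2201.0) + (-169.8) + (-652.8) = -3023.6
(Excluded from the current account — financial account: borrowing by resident firms from foreign banks 473.2, domestic pension funds' purchases of foreign equities 754.2, sale of domestic government bonds to non-residents 1389.3, increase in resident deposits held at foreign banks 415.1.)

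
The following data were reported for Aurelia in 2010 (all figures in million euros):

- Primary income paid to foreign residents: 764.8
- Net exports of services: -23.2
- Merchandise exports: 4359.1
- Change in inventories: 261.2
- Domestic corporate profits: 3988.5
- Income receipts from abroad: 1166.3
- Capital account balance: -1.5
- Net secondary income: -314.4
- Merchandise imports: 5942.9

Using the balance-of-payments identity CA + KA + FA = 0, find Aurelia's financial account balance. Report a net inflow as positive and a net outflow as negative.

1521.4

Goods balance = 4359.1 - 5942.9 = -1583.8
Services balance = -23.2
Trade balance (goods + services) = -1583.8 + (-23.2) = -1607.0
Net primary income = 1166.3 - 764.8 = 401.5
Net secondary income = -314.4
Current account = -1607.0 + 401.5 + (-314.4) = -1519.9
Financial account = -(-1519.9 + (-1.5)) = 1521.4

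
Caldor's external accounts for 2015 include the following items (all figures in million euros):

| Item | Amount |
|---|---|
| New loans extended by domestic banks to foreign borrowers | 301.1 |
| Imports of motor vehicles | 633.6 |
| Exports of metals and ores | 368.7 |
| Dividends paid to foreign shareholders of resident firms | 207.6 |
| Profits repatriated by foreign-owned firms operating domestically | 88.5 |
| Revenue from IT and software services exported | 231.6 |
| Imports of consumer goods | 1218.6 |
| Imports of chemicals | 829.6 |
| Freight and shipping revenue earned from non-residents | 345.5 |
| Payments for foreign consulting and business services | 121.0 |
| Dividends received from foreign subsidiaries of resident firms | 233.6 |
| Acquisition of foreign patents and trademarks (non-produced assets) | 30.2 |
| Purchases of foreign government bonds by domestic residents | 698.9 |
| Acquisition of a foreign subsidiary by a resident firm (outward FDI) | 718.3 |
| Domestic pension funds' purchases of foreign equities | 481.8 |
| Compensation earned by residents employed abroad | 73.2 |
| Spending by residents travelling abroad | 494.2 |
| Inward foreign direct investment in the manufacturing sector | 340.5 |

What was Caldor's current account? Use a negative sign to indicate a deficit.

Goods: -633.6 - 1218.6 + 368.7 - 829.6 = -2313.1
Services: -121.0 - 494.2 + 345.5 + 231.6 = -38.1
Primary income: 73.2 - 88.5 - 207.6 + 233.6 = 10.7
Current account = (-2313.1) + (-38.1) + 10.7 = -2340.5
(Excluded from the current account — financial account: new loans extended by domestic banks to foreign borrowers 301.1, purchases of foreign government bonds by domestic residents 698.9, acquisition of a foreign subsidiary by a resident firm (outward FDI) 718.3, domestic pension funds' purchases of foreign equities 481.8, inward foreign direct investment in the manufacturing sector 340.5; capital account: acquisition of foreign patents and trademarks (non-produced assets) 30.2.)

-2340.5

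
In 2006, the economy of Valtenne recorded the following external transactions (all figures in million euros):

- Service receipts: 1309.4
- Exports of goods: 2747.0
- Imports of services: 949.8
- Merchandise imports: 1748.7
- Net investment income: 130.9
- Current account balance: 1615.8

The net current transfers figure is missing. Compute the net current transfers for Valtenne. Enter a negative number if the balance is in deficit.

Current account = goods balance + services balance + net primary income + net secondary income
Sum of the known components = 1488.8
Net current transfers = CA - (known components) = 1615.8 - 1488.8 = 127.0

127.0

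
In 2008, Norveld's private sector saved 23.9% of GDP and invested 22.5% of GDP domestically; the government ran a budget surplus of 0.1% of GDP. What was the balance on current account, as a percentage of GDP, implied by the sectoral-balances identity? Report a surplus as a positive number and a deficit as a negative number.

By the sectoral-balances identity, CA = (S_private - I) + (T - G).
Private balance = 23.9 - 22.5 = 1.4
Government balance (T - G) = 0.1
CA = 1.4 + 0.1 = 1.5

1.5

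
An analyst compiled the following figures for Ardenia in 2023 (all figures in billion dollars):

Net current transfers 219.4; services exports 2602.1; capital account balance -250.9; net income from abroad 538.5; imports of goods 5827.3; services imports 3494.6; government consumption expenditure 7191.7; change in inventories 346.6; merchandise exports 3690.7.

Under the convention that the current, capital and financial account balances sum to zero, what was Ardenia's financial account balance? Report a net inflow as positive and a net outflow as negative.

Goods balance = 3690.7 - 5827.3 = -2136.6
Services balance = 2602.1 - 3494.6 = -892.5
Trade balance (goods + services) = -2136.6 + (-892.5) = -3029.1
Net primary income = 538.5
Net secondary income = 219.4
Current account = -3029.1 + 538.5 + 219.4 = -2271.2
Financial account = -(-2271.2 + (-250.9)) = 2522.1

2522.1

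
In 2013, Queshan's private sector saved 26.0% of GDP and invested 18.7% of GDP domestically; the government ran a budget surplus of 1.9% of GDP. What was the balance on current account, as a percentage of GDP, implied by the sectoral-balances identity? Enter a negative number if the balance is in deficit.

9.2

By the sectoral-balances identity, CA = (S_private - I) + (T - G).
Private balance = 26.0 - 18.7 = 7.3
Government balance (T - G) = 1.9
CA = 7.3 + 1.9 = 9.2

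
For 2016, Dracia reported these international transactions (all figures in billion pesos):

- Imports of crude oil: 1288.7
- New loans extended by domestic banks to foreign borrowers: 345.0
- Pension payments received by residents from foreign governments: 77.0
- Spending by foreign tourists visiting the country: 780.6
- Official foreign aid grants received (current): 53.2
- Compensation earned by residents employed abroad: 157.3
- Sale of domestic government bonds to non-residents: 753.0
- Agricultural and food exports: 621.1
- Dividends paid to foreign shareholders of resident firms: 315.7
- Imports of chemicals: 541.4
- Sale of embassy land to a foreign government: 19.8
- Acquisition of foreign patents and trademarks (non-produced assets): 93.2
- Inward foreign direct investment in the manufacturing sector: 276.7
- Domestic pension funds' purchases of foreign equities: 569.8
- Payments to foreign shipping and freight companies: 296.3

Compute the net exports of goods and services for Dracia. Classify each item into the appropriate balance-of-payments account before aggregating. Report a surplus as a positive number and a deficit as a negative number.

Goods: -1288.7 + 621.1 - 541.4 = -1209.0
Services: 780.6 - 296.3 = 484.3
Trade balance = -1209.0 + 484.3 = -724.7
(Excluded from the trade balance — financial account: new loans extended by domestic banks to foreign borrowers 345.0, sale of domestic government bonds to non-residents 753.0, inward foreign direct investment in the manufacturing sector 276.7, domestic pension funds' purchases of foreign equities 569.8; secondary income: pension payments received by residents from foreign governments 77.0, official foreign aid grants received (current) 53.2; primary income: compensation earned by residents employed abroad 157.3, dividends paid to foreign shareholders of resident firms 315.7; capital account: sale of embassy land to a foreign government 19.8, acquisition of foreign patents and trademarks (non-produced assets) 93.2.)

-724.7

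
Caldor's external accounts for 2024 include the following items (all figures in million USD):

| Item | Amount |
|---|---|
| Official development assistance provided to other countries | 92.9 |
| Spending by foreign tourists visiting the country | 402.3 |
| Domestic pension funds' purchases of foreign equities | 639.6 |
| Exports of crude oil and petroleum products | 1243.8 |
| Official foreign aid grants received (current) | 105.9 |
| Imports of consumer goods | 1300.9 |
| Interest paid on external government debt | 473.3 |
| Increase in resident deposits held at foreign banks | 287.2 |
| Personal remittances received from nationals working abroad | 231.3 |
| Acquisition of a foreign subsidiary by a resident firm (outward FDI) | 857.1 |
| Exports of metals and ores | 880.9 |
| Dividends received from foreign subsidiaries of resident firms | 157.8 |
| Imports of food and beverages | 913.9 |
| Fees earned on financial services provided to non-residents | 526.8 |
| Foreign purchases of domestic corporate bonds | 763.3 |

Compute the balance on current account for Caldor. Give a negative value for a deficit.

767.8

Goods: 880.9 - 1300.9 - 913.9 + 1243.8 = -90.1
Services: 526.8 + 402.3 = 929.1
Primary income: 157.8 - 473.3 = -315.5
Secondary income: -92.9 + 231.3 + 105.9 = 244.3
Current account = (-90.1) + 929.1 + (-315.5) + 244.3 = 767.8
(Excluded from the current account — financial account: domestic pension funds' purchases of foreign equities 639.6, increase in resident deposits held at foreign banks 287.2, acquisition of a foreign subsidiary by a resident firm (outward FDI) 857.1, foreign purchases of domestic corporate bonds 763.3.)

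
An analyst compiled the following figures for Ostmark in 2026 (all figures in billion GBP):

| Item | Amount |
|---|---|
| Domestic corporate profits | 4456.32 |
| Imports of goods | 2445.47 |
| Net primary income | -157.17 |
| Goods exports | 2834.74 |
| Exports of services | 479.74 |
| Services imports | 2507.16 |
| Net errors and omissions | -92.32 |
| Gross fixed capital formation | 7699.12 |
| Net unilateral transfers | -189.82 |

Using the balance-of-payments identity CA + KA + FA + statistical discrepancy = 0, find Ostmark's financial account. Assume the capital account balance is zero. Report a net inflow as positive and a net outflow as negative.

Goods balance = 2834.74 - 2445.47 = 389.27
Services balance = 479.74 - 2507.16 = -2027.42
Trade balance (goods + services) = 389.27 + (-2027.42) = -1638.15
Net primary income = -157.17
Net secondary income = -189.82
Current account = -1638.15 + (-157.17) + (-189.82) = -1985.14
Financial account = -(-1985.14 + (-92.32)) = 2077.46

2077.46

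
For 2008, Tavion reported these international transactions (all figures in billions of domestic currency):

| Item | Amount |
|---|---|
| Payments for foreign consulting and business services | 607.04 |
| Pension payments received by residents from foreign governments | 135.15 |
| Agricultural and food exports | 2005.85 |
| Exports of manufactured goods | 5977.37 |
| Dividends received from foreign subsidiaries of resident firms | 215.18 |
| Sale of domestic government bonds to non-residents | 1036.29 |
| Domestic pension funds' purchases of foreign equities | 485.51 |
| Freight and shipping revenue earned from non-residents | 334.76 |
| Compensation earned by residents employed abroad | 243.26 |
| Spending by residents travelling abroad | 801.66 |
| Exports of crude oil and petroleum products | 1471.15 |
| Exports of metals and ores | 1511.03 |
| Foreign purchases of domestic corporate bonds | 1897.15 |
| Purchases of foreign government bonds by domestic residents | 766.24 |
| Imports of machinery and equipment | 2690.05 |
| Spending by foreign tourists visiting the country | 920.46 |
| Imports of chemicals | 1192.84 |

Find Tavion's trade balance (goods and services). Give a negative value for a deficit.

Goods: 5977.37 + 1471.15 - 2690.05 + 1511.03 + 2005.85 - 1192.84 = 7082.51
Services: 920.46 + 334.76 - 607.04 - 801.66 = -153.48
Trade balance = 7082.51 + (-153.48) = 6929.03
(Excluded from the trade balance — secondary income: pension payments received by residents from foreign governments 135.15; primary income: dividends received from foreign subsidiaries of resident firms 215.18, compensation earned by residents employed abroad 243.26; financial account: sale of domestic government bonds to non-residents 1036.29, domestic pension funds' purchases of foreign equities 485.51, foreign purchases of domestic corporate bonds 1897.15, purchases of foreign government bonds by domestic residents 766.24.)

6929.03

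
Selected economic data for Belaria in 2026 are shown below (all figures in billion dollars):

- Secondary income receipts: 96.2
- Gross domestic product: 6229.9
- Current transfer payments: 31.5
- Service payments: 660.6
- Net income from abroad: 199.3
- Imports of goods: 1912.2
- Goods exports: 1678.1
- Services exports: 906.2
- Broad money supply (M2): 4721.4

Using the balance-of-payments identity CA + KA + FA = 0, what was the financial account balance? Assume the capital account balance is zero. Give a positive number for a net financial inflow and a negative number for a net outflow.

-275.5

Goods balance = 1678.1 - 1912.2 = -234.1
Services balance = 906.2 - 660.6 = 245.6
Trade balance (goods + services) = -234.1 + 245.6 = 11.5
Net primary income = 199.3
Net secondary income = 96.2 - 31.5 = 64.7
Current account = 11.5 + 199.3 + 64.7 = 275.5
Financial account = -(275.5) = -275.5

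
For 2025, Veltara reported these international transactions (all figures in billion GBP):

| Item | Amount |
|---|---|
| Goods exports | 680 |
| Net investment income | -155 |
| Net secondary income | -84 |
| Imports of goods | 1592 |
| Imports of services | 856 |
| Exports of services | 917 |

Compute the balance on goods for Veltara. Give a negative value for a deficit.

Goods balance = 680 - 1592 = -912

-912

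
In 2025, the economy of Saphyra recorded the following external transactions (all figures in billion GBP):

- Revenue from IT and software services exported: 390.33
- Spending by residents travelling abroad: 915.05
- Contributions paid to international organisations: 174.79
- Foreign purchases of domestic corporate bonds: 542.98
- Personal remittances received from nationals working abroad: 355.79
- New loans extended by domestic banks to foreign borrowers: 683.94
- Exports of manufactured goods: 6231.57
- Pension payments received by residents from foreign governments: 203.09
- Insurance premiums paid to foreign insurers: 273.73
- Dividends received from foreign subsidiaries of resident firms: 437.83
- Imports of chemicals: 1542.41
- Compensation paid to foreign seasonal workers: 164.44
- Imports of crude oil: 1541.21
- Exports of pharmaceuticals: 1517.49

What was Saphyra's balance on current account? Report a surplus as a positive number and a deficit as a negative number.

4524.47

Goods: 6231.57 + 1517.49 - 1542.41 - 1541.21 = 4665.44
Services: 390.33 - 915.05 - 273.73 = -798.45
Primary income: -164.44 + 437.83 = 273.39
Secondary income: -174.79 + 355.79 + 203.09 = 384.09
Current account = 4665.44 + (-798.45) + 273.39 + 384.09 = 4524.47
(Excluded from the current account — financial account: foreign purchases of domestic corporate bonds 542.98, new loans extended by domestic banks to foreign borrowers 683.94.)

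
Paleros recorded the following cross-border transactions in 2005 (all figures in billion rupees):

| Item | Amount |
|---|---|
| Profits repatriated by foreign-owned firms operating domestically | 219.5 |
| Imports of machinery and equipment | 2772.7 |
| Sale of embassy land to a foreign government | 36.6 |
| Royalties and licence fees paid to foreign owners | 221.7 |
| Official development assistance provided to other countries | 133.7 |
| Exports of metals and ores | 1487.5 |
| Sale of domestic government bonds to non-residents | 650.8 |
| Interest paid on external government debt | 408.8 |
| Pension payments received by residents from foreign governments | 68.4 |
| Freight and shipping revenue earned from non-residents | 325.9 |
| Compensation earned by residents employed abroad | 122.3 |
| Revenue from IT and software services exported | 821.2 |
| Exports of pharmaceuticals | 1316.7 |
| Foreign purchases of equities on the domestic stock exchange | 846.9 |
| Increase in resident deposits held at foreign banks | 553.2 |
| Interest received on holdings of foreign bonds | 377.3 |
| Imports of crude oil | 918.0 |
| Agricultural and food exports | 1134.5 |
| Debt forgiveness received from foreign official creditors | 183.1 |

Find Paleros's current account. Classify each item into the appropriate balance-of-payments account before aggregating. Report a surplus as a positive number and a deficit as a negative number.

Goods: -2772.7 - 918.0 + 1134.5 + 1487.5 + 1316.7 = 248.0
Services: -221.7 + 325.9 + 821.2 = 925.4
Primary income: -408.8 - 219.5 + 122.3 + 377.3 = -128.7
Secondary income: -133.7 + 68.4 = -65.3
Current account = 248.0 + 925.4 + (-128.7) + (-65.3) = 979.4
(Excluded from the current account — capital account: sale of embassy land to a foreign government 36.6, debt forgiveness received from foreign official creditors 183.1; financial account: sale of domestic government bonds to non-residents 650.8, foreign purchases of equities on the domestic stock exchange 846.9, increase in resident deposits held at foreign banks 553.2.)

979.4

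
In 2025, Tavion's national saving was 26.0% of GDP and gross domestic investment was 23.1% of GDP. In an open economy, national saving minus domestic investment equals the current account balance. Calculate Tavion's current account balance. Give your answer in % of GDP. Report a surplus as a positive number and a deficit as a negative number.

CA = S - I = 26.0 - 23.1 = 2.9

2.9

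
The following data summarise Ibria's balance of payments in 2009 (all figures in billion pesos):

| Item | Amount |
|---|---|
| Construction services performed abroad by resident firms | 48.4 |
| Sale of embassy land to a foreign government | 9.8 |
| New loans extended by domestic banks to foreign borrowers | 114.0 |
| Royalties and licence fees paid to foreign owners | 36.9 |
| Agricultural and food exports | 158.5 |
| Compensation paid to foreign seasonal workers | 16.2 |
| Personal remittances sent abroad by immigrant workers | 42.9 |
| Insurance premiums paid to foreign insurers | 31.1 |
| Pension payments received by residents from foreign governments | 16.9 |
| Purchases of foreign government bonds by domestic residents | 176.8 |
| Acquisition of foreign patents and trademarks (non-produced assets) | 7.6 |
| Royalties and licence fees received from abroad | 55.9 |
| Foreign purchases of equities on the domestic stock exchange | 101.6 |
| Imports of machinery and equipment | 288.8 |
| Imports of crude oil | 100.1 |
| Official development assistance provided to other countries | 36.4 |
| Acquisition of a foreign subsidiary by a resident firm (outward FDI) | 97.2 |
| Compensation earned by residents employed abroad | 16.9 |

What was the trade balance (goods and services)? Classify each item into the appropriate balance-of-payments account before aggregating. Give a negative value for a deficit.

-194.1

Goods: -288.8 - 100.1 + 158.5 = -230.4
Services: 48.4 + 55.9 - 36.9 - 31.1 = 36.3
Trade balance = -230.4 + 36.3 = -194.1
(Excluded from the trade balance — capital account: sale of embassy land to a foreign government 9.8, acquisition of foreign patents and trademarks (non-produced assets) 7.6; financial account: new loans extended by domestic banks to foreign borrowers 114.0, purchases of foreign government bonds by domestic residents 176.8, foreign purchases of equities on the domestic stock exchange 101.6, acquisition of a foreign subsidiary by a resident firm (outward FDI) 97.2; primary income: compensation paid to foreign seasonal workers 16.2, compensation earned by residents employed abroad 16.9; secondary income: personal remittances sent abroad by immigrant workers 42.9, pension payments received by residents from foreign governments 16.9, official development assistance provided to other countries 36.4.)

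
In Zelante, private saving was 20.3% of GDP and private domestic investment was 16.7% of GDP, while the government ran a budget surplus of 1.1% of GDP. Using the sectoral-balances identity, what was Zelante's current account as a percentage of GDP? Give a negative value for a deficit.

By the sectoral-balances identity, CA = (S_private - I) + (T - G).
Private balance = 20.3 - 16.7 = 3.6
Government balance (T - G) = 1.1
CA = 3.6 + 1.1 = 4.7

4.7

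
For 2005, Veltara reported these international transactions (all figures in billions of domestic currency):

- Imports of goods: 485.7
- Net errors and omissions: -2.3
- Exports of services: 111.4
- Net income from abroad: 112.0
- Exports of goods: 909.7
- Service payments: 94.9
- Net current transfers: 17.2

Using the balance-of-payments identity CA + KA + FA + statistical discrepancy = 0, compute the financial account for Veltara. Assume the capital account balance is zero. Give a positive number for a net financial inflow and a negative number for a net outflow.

-567.4

Goods balance = 909.7 - 485.7 = 424.0
Services balance = 111.4 - 94.9 = 16.5
Trade balance (goods + services) = 424.0 + 16.5 = 440.5
Net primary income = 112.0
Net secondary income = 17.2
Current account = 440.5 + 112.0 + 17.2 = 569.7
Financial account = -(569.7 + (-2.3)) = -567.4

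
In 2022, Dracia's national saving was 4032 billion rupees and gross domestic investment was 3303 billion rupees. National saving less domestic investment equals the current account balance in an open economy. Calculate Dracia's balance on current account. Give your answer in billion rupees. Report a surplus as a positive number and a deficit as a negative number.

729

S - I = CA (net lending to the rest of the world).
CA = S - I = 4032 - 3303 = 729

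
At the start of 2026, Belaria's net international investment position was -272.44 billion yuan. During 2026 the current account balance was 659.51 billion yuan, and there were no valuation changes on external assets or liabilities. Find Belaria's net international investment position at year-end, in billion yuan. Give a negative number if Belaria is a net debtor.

With no valuation effects, change in NIIP = current account = 659.51
End-of-year NIIP = -272.44 + 659.51 = 387.07

387.07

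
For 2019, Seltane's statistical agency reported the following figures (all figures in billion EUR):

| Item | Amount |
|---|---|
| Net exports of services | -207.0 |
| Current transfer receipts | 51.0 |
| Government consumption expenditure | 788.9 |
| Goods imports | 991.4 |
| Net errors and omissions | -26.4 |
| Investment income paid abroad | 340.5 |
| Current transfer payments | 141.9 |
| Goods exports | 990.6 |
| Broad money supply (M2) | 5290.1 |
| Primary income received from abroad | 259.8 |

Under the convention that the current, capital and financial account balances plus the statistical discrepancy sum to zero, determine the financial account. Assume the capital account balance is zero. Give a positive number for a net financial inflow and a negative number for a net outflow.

405.8

Goods balance = 990.6 - 991.4 = -0.8
Services balance = -207.0
Trade balance (goods + services) = -0.8 + (-207.0) = -207.8
Net primary income = 259.8 - 340.5 = -80.7
Net secondary income = 51.0 - 141.9 = -90.9
Current account = -207.8 + (-80.7) + (-90.9) = -379.4
Financial account = -(-379.4 + (-26.4)) = 405.8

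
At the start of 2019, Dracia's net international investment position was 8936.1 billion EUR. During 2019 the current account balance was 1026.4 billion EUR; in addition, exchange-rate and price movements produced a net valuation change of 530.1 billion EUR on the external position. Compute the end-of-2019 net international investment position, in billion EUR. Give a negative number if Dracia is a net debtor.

Change in NIIP = current account + net valuation change = 1026.4 + 530.1 = 1556.5
End-of-year NIIP = 8936.1 + 1556.5 = 10492.6

10492.6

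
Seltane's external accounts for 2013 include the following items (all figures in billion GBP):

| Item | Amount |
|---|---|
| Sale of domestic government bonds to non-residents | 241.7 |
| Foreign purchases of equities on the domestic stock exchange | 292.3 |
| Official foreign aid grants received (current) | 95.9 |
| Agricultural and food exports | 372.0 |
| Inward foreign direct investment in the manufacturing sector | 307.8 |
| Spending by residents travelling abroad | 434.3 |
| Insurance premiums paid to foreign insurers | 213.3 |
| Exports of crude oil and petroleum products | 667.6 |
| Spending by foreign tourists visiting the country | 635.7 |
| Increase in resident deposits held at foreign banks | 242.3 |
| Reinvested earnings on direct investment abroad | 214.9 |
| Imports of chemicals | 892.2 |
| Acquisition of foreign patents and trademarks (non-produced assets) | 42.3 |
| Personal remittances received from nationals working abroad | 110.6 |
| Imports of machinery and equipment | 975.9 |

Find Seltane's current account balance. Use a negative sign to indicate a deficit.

-419.0

Goods: 667.6 + 372.0 - 975.9 - 892.2 = -828.5
Services: -213.3 - 434.3 + 635.7 = -11.9
Primary income: 214.9
Secondary income: 95.9 + 110.6 = 206.5
Current account = (-828.5) + (-11.9) + 214.9 + 206.5 = -419.0
(Excluded from the current account — financial account: sale of domestic government bonds to non-residents 241.7, foreign purchases of equities on the domestic stock exchange 292.3, inward foreign direct investment in the manufacturing sector 307.8, increase in resident deposits held at foreign banks 242.3; capital account: acquisition of foreign patents and trademarks (non-produced assets) 42.3.)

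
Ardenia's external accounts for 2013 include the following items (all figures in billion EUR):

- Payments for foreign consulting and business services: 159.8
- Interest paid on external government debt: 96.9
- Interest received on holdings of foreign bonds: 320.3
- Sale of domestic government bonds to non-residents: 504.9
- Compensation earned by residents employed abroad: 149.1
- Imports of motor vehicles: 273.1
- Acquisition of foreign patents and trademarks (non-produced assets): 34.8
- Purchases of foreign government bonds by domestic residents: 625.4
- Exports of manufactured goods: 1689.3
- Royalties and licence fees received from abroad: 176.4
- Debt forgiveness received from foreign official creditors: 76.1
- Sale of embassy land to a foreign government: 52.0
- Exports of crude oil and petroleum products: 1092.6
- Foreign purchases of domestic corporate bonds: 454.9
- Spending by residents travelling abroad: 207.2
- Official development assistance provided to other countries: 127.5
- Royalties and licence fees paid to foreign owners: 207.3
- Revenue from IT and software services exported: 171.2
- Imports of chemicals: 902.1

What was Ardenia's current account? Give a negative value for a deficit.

Goods: -273.1 + 1092.6 - 902.1 + 1689.3 = 1606.7
Services: 176.4 - 207.2 - 207.3 - 159.8 + 171.2 = -226.7
Primary income: 320.3 + 149.1 - 96.9 = 372.5
Secondary income: -127.5
Current account = 1606.7 + (-226.7) + 372.5 + (-127.5) = 1625.0
(Excluded from the current account — financial account: sale of domestic government bonds to non-residents 504.9, purchases of foreign government bonds by domestic residents 625.4, foreign purchases of domestic corporate bonds 454.9; capital account: acquisition of foreign patents and trademarks (non-produced assets) 34.8, debt forgiveness received from foreign official creditors 76.1, sale of embassy land to a foreign government 52.0.)

1625.0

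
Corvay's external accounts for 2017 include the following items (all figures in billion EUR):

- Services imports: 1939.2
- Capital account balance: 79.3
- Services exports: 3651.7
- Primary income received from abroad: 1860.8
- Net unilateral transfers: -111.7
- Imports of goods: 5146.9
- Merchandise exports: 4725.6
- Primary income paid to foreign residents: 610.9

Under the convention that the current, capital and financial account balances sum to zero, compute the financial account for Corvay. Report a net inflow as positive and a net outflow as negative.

-2508.7

Goods balance = 4725.6 - 5146.9 = -421.3
Services balance = 3651.7 - 1939.2 = 1712.5
Trade balance (goods + services) = -421.3 + 1712.5 = 1291.2
Net primary income = 1860.8 - 610.9 = 1249.9
Net secondary income = -111.7
Current account = 1291.2 + 1249.9 + (-111.7) = 2429.4
Financial account = -(2429.4 + 79.3) = -2508.7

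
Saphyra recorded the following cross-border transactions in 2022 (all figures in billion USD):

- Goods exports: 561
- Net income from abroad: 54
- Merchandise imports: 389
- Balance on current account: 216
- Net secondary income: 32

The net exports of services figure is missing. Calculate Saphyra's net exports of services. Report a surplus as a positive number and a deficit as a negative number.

Current account = goods balance + services balance + net primary income + net secondary income
Sum of the known components = 258
Net exports of services = CA - (known components) = 216 - 258 = -42

-42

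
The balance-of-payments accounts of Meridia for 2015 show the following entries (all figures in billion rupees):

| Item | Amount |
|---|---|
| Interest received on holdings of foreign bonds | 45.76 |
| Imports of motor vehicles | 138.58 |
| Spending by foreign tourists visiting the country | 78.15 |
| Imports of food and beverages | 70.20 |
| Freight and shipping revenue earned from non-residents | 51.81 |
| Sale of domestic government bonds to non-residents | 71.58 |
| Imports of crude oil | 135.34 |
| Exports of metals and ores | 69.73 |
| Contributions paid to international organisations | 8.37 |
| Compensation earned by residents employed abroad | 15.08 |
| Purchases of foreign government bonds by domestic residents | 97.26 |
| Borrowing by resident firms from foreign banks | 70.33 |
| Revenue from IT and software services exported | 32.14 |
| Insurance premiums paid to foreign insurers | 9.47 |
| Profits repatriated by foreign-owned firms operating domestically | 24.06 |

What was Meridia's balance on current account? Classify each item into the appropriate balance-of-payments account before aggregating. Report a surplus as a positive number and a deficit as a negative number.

-93.35

Goods: 69.73 - 70.20 - 135.34 - 138.58 = -274.39
Services: 32.14 + 78.15 - 9.47 + 51.81 = 152.63
Primary income: -24.06 + 45.76 + 15.08 = 36.78
Secondary income: -8.37
Current account = (-274.39) + 152.63 + 36.78 + (-8.37) = -93.35
(Excluded from the current account — financial account: sale of domestic government bonds to non-residents 71.58, purchases of foreign government bonds by domestic residents 97.26, borrowing by resident firms from foreign banks 70.33.)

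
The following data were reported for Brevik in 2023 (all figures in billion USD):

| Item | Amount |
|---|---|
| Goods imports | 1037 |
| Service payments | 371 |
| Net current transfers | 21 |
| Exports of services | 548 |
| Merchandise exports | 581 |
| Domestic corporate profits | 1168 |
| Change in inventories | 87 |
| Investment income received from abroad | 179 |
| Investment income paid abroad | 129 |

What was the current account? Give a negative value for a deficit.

-208

Goods balance = 581 - 1037 = -456
Services balance = 548 - 371 = 177
Trade balance (goods + services) = -456 + 177 = -279
Net primary income = 179 - 129 = 50
Net secondary income = 21
Current account = -279 + 50 + 21 = -208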